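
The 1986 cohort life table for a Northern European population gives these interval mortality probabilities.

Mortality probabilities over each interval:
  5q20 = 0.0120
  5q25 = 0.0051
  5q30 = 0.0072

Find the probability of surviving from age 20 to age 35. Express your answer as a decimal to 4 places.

0.9759

Survival from 20 to 35 is the product of surviving each interval: (1 − 0.0120) × (1 − 0.0051) × (1 − 0.0072).
= 0.9880 × 0.9949 × 0.9928 = 0.975884.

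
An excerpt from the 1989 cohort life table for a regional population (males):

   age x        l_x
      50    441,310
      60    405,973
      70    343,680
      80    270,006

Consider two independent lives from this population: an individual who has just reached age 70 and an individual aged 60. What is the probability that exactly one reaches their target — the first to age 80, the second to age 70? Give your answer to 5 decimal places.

p₁ = l_80/l_70 = 270,006/343,680 = 0.785632; p₂ = l_70/l_60 = 343,680/405,973 = 0.846559.
P(exactly one) = p₁(1−p₂) + (1−p₁)p₂ = 0.120548 + 0.181475 = 0.302023.

0.30202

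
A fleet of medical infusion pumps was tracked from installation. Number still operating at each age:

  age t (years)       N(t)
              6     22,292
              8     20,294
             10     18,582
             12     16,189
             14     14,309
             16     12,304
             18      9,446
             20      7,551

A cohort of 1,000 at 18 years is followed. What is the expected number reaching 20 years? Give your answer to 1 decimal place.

799.4

The relevant probability is 7,551/9,446 = 0.799386.
Expected number = 1,000 × 0.799386 = 799.4.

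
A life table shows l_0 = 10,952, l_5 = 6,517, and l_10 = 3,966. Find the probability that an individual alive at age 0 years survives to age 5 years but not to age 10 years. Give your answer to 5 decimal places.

0.23293

This is the probability of reaching 5 but not 10, conditional on being alive at 0: (l_5 − l_10) / l_0.
= (6,517 − 3,966) / 10,952 = 2,551 / 10,952 = 0.232925.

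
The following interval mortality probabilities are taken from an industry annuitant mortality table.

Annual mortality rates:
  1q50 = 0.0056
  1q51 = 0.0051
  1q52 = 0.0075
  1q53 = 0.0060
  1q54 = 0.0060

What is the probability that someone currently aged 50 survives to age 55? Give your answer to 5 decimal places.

0.97016

The overall survival probability is (1 − 0.0056) × (1 − 0.0051) × (1 − 0.0075) × (1 − 0.0060) × (1 − 0.0060).
= 0.9944 × 0.9949 × 0.9925 × 0.9940 × 0.9940 = 0.970161.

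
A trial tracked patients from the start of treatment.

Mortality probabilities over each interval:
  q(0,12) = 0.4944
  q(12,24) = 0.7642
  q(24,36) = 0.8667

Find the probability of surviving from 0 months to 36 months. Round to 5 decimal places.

The overall survival probability is (1 − 0.4944) × (1 − 0.7642) × (1 − 0.8667).
= 0.5056 × 0.2358 × 0.1333 = 0.015892.

0.01589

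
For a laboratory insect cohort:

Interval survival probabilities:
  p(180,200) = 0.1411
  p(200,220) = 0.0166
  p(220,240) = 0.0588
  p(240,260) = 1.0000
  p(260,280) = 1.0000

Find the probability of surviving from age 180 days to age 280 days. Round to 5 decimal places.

0.00014

The overall survival probability is 0.1411 × 0.0166 × 0.0588 × 1.0000 × 1.0000.
= 0.000138.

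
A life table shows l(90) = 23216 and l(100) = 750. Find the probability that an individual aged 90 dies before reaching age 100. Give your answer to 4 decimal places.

0.9677

P(die before 100 | alive at 90) = 1 − l(100)/l(90) = 1 − 750/23216 = (22466)/23216 = 0.967695.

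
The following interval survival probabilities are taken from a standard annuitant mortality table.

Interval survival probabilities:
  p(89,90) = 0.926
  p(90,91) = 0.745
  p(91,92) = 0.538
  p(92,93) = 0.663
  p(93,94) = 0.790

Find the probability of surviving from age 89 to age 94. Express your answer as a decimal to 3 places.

Chaining the interval survival probabilities: 0.926 × 0.745 × 0.538 × 0.663 × 0.790.
= 0.194397.

0.194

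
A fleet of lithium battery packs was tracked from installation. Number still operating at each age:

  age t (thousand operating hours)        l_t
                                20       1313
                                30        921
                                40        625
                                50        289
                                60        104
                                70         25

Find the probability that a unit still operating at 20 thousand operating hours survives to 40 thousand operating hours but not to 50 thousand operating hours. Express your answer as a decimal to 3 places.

0.256

This is the probability of reaching 40 but not 50, conditional on being operational at 20: (l_40 − l_50) / l_20.
= (625 − 289) / 1313 = 336 / 1313 = 0.255903.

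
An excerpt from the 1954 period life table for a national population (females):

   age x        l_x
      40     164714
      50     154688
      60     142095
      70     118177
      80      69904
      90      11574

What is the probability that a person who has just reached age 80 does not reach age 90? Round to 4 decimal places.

P(die before 90 | alive at 80) = 1 − l_90/l_80 = 1 − 11574/69904 = (58330)/69904 = 0.834430.

0.8344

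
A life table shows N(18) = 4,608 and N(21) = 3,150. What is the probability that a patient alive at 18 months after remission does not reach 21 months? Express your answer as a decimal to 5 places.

0.31641

P(die before 21 | alive at 18) = 1 − N(21)/N(18) = 1 − 3,150/4,608 = (1,458)/4,608 = 0.316406.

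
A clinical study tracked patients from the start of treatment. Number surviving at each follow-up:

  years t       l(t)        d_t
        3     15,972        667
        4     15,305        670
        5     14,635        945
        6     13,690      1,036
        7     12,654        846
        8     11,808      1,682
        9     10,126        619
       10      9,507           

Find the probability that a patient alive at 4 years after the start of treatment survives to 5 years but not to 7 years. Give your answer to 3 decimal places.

This is the probability of reaching 5 but not 7, conditional on being alive at 4: (l(5) − l(7)) / l(4).
= (14,635 − 12,654) / 15,305 = 1,981 / 15,305 = 0.129435.

0.129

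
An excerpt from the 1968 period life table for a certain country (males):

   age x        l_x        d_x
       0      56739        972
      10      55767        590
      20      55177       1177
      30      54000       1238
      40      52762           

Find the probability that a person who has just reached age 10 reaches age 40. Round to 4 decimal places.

0.9461

The conditional survival probability is l_40/l_10 = 52762/55767 = 0.946115.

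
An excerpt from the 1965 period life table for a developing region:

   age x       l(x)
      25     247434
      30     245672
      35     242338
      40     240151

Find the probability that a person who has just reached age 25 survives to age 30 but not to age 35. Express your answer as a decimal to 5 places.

This is the probability of reaching 30 but not 35, conditional on being alive at 25: (l(30) − l(35)) / l(25).
= (245672 − 242338) / 247434 = 3334 / 247434 = 0.013474.

0.01347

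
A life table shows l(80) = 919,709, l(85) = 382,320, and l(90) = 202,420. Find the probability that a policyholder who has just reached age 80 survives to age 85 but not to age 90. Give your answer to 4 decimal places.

0.1956

This is the probability of reaching 85 but not 90, conditional on being alive at 80: (l(85) − l(90)) / l(80).
= (382,320 − 202,420) / 919,709 = 179,900 / 919,709 = 0.195605.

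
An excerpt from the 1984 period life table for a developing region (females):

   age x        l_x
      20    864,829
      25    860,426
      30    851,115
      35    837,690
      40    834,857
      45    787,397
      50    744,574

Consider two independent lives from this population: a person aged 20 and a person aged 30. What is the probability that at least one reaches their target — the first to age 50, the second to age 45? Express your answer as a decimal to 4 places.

p₁ = l_50/l_20 = 744,574/864,829 = 0.860949; p₂ = l_45/l_30 = 787,397/851,115 = 0.925136.
P(at least one) = 1 − (1−p₁)(1−p₂) = 1 − 0.139051 × 0.074864 = 0.989590.

0.9896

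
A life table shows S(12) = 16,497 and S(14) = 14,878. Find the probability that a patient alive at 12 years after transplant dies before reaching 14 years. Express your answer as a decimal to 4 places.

0.0981

P(die before 14 | alive at 12) = 1 − S(14)/S(12) = 1 − 14,878/16,497 = (1,619)/16,497 = 0.098139.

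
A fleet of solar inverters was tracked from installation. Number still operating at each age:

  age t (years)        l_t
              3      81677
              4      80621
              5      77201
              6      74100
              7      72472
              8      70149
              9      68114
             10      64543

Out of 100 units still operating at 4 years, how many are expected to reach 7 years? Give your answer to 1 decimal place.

89.9

The relevant probability is 72472/80621 = 0.898922.
Expected number = 100 × 0.898922 = 89.9.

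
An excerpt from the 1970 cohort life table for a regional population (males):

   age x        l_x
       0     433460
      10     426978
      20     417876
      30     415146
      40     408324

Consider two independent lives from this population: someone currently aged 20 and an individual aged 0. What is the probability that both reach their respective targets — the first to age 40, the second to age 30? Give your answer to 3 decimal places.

p₁ = l_40/l_20 = 408324/417876 = 0.977142; p₂ = l_30/l_0 = 415146/433460 = 0.957749.
P(both) = p₁ × p₂ = 0.977142 × 0.957749 = 0.935857.

0.936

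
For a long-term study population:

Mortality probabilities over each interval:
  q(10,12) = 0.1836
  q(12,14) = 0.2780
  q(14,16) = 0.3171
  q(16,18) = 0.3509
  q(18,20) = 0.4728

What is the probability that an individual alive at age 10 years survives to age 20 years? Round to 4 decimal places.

0.1377

P(survive 10→20) = (1 − 0.1836) × (1 − 0.2780) × (1 − 0.3171) × (1 − 0.3509) × (1 − 0.4728).
= 0.8164 × 0.7220 × 0.6829 × 0.6491 × 0.5272 = 0.137748.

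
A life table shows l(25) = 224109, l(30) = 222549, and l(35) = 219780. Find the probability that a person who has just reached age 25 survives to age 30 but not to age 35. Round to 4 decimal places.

This is the probability of reaching 30 but not 35, conditional on being alive at 25: (l(30) − l(35)) / l(25).
= (222549 − 219780) / 224109 = 2769 / 224109 = 0.012356.

0.0124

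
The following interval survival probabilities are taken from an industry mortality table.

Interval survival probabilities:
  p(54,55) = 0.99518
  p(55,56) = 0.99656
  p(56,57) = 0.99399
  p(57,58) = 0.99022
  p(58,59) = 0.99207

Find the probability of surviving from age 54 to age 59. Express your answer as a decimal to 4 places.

P(survive 54→59) = 0.99518 × 0.99656 × 0.99399 × 0.99022 × 0.99207.
= 0.968414.

0.9684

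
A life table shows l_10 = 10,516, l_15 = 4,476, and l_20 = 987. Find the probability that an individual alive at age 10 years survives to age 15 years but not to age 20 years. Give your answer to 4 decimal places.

0.3318

This is the probability of reaching 15 but not 20, conditional on being alive at 10: (l_15 − l_20) / l_10.
= (4,476 − 987) / 10,516 = 3,489 / 10,516 = 0.331780.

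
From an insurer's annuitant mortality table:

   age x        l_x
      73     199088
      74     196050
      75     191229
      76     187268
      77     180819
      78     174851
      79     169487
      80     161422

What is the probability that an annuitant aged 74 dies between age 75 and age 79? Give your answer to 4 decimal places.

0.1109

This is the probability of reaching 75 but not 79, conditional on being alive at 74: (l_75 − l_79) / l_74.
= (191229 − 169487) / 196050 = 21742 / 196050 = 0.110900.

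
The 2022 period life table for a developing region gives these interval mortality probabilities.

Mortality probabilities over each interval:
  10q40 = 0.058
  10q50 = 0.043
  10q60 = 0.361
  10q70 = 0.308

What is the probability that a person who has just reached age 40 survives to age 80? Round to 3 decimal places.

The overall survival probability is (1 − 0.058) × (1 − 0.043) × (1 − 0.361) × (1 − 0.308).
= 0.942 × 0.957 × 0.639 × 0.692 = 0.398630.

0.399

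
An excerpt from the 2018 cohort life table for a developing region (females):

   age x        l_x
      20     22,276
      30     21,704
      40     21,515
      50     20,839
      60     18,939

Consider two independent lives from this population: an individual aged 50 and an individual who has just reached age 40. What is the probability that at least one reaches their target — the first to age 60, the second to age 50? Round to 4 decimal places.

0.9971

p₁ = l_60/l_50 = 18,939/20,839 = 0.908825; p₂ = l_50/l_40 = 20,839/21,515 = 0.968580.
P(at least one) = 1 − (1−p₁)(1−p₂) = 1 − 0.091175 × 0.031420 = 0.997135.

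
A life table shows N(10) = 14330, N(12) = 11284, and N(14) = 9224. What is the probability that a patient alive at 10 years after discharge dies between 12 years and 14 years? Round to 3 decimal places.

This is the probability of reaching 12 but not 14, conditional on being alive at 10: (N(12) − N(14)) / N(10).
= (11284 − 9224) / 14330 = 2060 / 14330 = 0.143754.

0.144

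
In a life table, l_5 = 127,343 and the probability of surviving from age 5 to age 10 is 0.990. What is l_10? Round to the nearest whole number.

126070

l_10 = l_5 × p = 127,343 × 0.990 = 126070.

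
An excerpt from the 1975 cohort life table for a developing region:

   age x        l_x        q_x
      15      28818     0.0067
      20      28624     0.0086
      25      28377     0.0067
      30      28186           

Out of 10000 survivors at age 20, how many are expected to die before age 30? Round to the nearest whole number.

153

The relevant probability is 1 − 28186/28624 = 0.015302.
Expected number = 10000 × 0.015302 = 153.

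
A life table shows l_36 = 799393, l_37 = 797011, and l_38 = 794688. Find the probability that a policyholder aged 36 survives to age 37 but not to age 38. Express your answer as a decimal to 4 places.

0.0029

We want 1|1q36 = (l_37 − l_38)/l_36.
This is the probability of reaching 37 but not 38, conditional on being alive at 36: (l_37 − l_38) / l_36.
= (797011 − 794688) / 799393 = 2323 / 799393 = 0.002906.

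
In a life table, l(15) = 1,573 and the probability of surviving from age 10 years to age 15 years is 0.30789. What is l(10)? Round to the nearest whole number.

5109

l(10) = l(15) / p = 1,573 / 0.30789 = 5109.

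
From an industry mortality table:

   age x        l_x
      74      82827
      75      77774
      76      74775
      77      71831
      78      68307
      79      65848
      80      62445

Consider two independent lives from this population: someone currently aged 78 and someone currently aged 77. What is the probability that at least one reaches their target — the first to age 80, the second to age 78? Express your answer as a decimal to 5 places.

0.99579

p₁ = l_80/l_78 = 62445/68307 = 0.914182; p₂ = l_78/l_77 = 68307/71831 = 0.950940.
P(at least one) = 1 − (1−p₁)(1−p₂) = 1 − 0.085818 × 0.049060 = 0.995790.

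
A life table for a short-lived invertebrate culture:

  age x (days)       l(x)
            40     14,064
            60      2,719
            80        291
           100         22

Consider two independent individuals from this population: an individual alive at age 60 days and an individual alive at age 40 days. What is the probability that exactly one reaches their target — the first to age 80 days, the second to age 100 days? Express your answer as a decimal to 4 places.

p₁ = l(80)/l(60) = 291/2,719 = 0.107025; p₂ = l(100)/l(40) = 22/14,064 = 0.001564.
P(exactly one) = p₁(1−p₂) + (1−p₁)p₂ = 0.106858 + 0.001397 = 0.108254.

0.1083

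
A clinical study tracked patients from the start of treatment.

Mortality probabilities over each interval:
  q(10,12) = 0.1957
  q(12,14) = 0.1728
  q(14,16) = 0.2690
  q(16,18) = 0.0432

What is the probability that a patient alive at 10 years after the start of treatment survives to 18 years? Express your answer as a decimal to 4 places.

Chaining the interval survival probabilities: (1 − 0.1957) × (1 − 0.1728) × (1 − 0.2690) × (1 − 0.0432).
= 0.8043 × 0.8272 × 0.7310 × 0.9568 = 0.465337.

0.4653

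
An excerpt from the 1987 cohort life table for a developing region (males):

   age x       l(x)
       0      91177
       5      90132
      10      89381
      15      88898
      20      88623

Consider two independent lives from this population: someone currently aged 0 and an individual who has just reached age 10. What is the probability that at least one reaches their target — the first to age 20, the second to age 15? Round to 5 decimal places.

p₁ = l(20)/l(0) = 88623/91177 = 0.971989; p₂ = l(15)/l(10) = 88898/89381 = 0.994596.
P(at least one) = 1 − (1−p₁)(1−p₂) = 1 − 0.028011 × 0.005404 = 0.999849.

0.99985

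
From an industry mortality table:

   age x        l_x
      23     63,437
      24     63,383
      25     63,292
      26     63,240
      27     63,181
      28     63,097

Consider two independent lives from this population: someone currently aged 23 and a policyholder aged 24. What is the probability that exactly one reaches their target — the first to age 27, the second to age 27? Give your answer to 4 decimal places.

0.0072

p₁ = l_27/l_23 = 63,181/63,437 = 0.995965; p₂ = l_27/l_24 = 63,181/63,383 = 0.996813.
P(exactly one) = p₁(1−p₂) + (1−p₁)p₂ = 0.003174 + 0.004022 = 0.007196.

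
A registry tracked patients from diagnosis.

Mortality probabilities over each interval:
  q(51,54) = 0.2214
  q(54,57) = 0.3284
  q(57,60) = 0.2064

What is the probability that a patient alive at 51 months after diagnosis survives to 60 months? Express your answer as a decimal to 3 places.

0.415

The overall survival probability is (1 − 0.2214) × (1 − 0.3284) × (1 − 0.2064).
= 0.7786 × 0.6716 × 0.7936 = 0.414980.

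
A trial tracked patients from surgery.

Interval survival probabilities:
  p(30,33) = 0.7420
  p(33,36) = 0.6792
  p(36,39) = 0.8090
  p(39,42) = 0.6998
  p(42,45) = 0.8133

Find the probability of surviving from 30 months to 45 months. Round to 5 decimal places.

0.23205

P(survive 30→45) = 0.7420 × 0.6792 × 0.8090 × 0.6998 × 0.8133.
= 0.232046.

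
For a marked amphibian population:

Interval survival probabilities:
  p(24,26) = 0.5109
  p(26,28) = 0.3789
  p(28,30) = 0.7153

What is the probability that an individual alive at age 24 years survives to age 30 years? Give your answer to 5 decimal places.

Survival from 24 to 30 is the product of surviving each interval: 0.5109 × 0.3789 × 0.7153.
= 0.138468.

0.13847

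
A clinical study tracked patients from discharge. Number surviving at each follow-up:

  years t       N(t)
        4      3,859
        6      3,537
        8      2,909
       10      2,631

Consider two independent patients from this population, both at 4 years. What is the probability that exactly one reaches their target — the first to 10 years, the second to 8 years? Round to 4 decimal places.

p₁ = N(10)/N(4) = 2,631/3,859 = 0.681783; p₂ = N(8)/N(4) = 2,909/3,859 = 0.753822.
P(exactly one) = p₁(1−p₂) + (1−p₁)p₂ = 0.167840 + 0.239879 = 0.407719.

0.4077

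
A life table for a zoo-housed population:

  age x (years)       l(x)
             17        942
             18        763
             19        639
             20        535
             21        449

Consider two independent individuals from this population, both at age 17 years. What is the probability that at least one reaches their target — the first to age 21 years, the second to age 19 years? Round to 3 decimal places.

0.832

p₁ = l(21)/l(17) = 449/942 = 0.476645; p₂ = l(19)/l(17) = 639/942 = 0.678344.
P(at least one) = 1 − (1−p₁)(1−p₂) = 1 − 0.523355 × 0.321656 = 0.831660.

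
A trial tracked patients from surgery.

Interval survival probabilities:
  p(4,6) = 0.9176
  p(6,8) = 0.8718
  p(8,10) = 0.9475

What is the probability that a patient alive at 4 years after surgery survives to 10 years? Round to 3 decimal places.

0.758

Survival from 4 to 10 is the product of surviving each interval: 0.9176 × 0.8718 × 0.9475.
= 0.757966.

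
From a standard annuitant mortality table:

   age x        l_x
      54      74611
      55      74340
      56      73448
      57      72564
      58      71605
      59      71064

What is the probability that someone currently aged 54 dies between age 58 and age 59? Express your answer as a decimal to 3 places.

We want 4|1q54 = (l_58 − l_59)/l_54.
This is the probability of reaching 58 but not 59, conditional on being alive at 54: (l_58 − l_59) / l_54.
= (71605 − 71064) / 74611 = 541 / 74611 = 0.007251.

0.007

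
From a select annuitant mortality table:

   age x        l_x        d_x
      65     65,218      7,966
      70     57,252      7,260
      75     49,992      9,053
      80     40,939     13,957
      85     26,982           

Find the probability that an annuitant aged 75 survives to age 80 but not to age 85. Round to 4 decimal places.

We want 5|5q75 = (l_80 − l_85)/l_75.
This is the probability of reaching 80 but not 85, conditional on being alive at 75: (l_80 − l_85) / l_75.
= (40,939 − 26,982) / 49,992 = 13,957 / 49,992 = 0.279185.

0.2792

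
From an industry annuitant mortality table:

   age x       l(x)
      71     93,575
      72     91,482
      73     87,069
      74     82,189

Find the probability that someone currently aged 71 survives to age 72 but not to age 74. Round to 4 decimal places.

This is the probability of reaching 72 but not 74, conditional on being alive at 71: (l(72) − l(74)) / l(71).
= (91,482 − 82,189) / 93,575 = 9,293 / 93,575 = 0.099311.

0.0993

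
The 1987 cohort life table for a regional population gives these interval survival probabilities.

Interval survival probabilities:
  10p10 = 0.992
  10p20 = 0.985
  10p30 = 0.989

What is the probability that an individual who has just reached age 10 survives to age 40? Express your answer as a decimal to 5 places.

0.96637

Chaining the interval survival probabilities: 0.992 × 0.985 × 0.989.
= 0.966372.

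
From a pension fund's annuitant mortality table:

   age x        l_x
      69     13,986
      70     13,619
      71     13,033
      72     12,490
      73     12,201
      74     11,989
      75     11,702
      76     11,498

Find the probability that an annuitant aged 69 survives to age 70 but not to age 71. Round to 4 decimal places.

We want 1|1q69 = (l_70 − l_71)/l_69.
This is the probability of reaching 70 but not 71, conditional on being alive at 69: (l_70 − l_71) / l_69.
= (13,619 − 13,033) / 13,986 = 586 / 13,986 = 0.041899.

0.0419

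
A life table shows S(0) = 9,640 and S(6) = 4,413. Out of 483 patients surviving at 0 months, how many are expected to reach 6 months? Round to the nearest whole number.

221

The relevant probability is 4,413/9,640 = 0.457780.
Expected number = 483 × 0.457780 = 221.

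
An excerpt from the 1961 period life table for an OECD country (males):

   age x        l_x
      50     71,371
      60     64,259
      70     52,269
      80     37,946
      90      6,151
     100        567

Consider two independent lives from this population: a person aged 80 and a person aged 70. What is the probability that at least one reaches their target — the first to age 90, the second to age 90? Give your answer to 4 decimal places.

0.2607

p₁ = l_90/l_80 = 6,151/37,946 = 0.162099; p₂ = l_90/l_70 = 6,151/52,269 = 0.117680.
P(at least one) = 1 − (1−p₁)(1−p₂) = 1 − 0.837901 × 0.882320 = 0.260703.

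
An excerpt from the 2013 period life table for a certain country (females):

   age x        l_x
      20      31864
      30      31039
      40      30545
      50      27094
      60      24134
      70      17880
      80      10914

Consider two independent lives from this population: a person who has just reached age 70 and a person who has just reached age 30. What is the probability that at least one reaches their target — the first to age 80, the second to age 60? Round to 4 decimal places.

p₁ = l_80/l_70 = 10914/17880 = 0.610403; p₂ = l_60/l_30 = 24134/31039 = 0.777538.
P(at least one) = 1 − (1−p₁)(1−p₂) = 1 − 0.389597 × 0.222462 = 0.913329.

0.9133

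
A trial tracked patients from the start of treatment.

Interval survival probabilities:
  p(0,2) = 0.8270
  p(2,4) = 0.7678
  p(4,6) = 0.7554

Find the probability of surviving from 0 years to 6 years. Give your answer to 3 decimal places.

Survival from 0 to 6 is the product of surviving each interval: 0.8270 × 0.7678 × 0.7554.
= 0.479657.

0.480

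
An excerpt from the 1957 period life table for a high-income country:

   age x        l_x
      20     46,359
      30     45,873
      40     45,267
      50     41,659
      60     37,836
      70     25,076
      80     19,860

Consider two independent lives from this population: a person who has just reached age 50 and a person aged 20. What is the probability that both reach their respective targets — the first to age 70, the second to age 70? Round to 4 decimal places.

0.3256

p₁ = l_70/l_50 = 25,076/41,659 = 0.601935; p₂ = l_70/l_20 = 25,076/46,359 = 0.540909.
P(both) = p₁ × p₂ = 0.601935 × 0.540909 = 0.325592.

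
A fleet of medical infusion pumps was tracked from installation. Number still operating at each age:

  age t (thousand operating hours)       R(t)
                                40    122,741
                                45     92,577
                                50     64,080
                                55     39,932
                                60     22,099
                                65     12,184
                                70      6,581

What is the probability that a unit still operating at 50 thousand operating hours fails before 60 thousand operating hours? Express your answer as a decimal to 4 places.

P(fail before 60 | operational at 50) = 1 − R(60)/R(50) = 1 − 22,099/64,080 = (41,981)/64,080 = 0.655134.

0.6551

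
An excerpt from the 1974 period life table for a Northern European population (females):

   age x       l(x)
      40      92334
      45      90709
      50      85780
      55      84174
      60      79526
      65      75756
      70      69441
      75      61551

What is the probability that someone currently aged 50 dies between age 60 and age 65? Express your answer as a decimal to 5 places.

0.04395

This is the probability of reaching 60 but not 65, conditional on being alive at 50: (l(60) − l(65)) / l(50).
= (79526 − 75756) / 85780 = 3770 / 85780 = 0.043950.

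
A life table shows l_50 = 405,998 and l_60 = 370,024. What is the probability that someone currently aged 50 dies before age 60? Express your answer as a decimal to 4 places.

P(die before 60 | alive at 50) = 1 − l_60/l_50 = 1 − 370,024/405,998 = (35,974)/405,998 = 0.088606.

0.0886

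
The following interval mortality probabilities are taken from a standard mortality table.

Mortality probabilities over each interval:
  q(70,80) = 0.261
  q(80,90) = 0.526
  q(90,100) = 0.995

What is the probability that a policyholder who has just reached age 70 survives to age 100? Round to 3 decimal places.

0.002

P(survive 70→100) = (1 − 0.261) × (1 − 0.526) × (1 − 0.995).
= 0.739 × 0.474 × 0.005 = 0.001751.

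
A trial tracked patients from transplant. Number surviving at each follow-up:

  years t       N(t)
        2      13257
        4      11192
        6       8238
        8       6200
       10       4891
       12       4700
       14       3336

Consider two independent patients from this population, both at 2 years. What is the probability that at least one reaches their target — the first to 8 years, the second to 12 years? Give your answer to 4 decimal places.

p₁ = N(8)/N(2) = 6200/13257 = 0.467677; p₂ = N(12)/N(2) = 4700/13257 = 0.354530.
P(at least one) = 1 − (1−p₁)(1−p₂) = 1 − 0.532323 × 0.645470 = 0.656401.

0.6564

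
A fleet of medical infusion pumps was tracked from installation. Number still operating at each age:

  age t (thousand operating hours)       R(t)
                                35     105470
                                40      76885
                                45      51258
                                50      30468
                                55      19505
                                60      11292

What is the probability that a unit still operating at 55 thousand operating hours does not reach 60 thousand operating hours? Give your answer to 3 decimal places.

0.421

P(fail before 60 | operational at 55) = 1 − R(60)/R(55) = 1 − 11292/19505 = (8213)/19505 = 0.421072.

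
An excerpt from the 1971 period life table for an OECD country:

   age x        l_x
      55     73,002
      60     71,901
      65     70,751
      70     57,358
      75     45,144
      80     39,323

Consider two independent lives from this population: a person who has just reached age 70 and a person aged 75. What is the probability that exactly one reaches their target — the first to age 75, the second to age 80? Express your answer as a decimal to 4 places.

p₁ = l_75/l_70 = 45,144/57,358 = 0.787057; p₂ = l_80/l_75 = 39,323/45,144 = 0.871057.
P(exactly one) = p₁(1−p₂) + (1−p₁)p₂ = 0.101485 + 0.185485 = 0.286971.

0.2870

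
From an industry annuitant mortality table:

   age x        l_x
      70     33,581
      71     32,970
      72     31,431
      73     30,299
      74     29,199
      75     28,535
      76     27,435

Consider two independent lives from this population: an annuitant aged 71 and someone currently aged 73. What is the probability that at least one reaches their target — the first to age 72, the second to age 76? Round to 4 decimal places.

0.9956

p₁ = l_72/l_71 = 31,431/32,970 = 0.953321; p₂ = l_76/l_73 = 27,435/30,299 = 0.905475.
P(at least one) = 1 − (1−p₁)(1−p₂) = 1 − 0.046679 × 0.094525 = 0.995588.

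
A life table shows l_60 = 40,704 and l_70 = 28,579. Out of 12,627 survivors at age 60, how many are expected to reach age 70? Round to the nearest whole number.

The relevant probability is 28,579/40,704 = 0.702118.
Expected number = 12,627 × 0.702118 = 8866.

8866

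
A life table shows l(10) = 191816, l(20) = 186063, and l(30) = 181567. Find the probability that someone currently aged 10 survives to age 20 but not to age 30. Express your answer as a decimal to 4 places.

0.0234

This is the probability of reaching 20 but not 30, conditional on being alive at 10: (l(20) − l(30)) / l(10).
= (186063 − 181567) / 191816 = 4496 / 191816 = 0.023439.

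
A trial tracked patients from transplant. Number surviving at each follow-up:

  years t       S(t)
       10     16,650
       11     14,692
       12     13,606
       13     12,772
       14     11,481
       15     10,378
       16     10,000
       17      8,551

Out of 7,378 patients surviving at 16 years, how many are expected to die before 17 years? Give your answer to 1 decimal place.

1069.1

The relevant probability is 1 − 8,551/10,000 = 0.144900.
Expected number = 7,378 × 0.144900 = 1069.1.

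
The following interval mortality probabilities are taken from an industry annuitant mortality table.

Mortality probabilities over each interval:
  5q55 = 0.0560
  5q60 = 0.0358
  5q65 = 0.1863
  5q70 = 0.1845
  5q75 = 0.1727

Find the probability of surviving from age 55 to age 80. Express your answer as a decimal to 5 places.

Survival from 55 to 80 is the product of surviving each interval: (1 − 0.0560) × (1 − 0.0358) × (1 − 0.1863) × (1 − 0.1845) × (1 − 0.1727).
= 0.9440 × 0.9642 × 0.8137 × 0.8155 × 0.8273 = 0.499678.

0.49968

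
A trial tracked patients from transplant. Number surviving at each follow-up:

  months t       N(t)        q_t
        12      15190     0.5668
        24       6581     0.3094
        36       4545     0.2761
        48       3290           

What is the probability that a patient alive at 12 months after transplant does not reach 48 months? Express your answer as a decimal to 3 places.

P(die before 48 | alive at 12) = 1 − N(48)/N(12) = 1 − 3290/15190 = (11900)/15190 = 0.783410.

0.783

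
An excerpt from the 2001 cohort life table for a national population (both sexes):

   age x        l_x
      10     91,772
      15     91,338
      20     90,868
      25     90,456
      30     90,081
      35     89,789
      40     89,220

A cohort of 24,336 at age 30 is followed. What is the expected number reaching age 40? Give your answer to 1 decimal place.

The relevant probability is 89,220/90,081 = 0.990442.
Expected number = 24,336 × 0.990442 = 24103.4.

24103.4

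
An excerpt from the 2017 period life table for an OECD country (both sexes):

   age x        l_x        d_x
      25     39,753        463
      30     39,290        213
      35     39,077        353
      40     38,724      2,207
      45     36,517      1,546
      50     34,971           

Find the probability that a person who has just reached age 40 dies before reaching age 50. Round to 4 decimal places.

P(die before 50 | alive at 40) = 1 − l_50/l_40 = 1 − 34,971/38,724 = (3,753)/38,724 = 0.096917.

0.0969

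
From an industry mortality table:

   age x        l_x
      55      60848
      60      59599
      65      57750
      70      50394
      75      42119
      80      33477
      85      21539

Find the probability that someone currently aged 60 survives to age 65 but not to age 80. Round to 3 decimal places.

0.407

This is the probability of reaching 65 but not 80, conditional on being alive at 60: (l_65 − l_80) / l_60.
= (57750 − 33477) / 59599 = 24273 / 59599 = 0.407272.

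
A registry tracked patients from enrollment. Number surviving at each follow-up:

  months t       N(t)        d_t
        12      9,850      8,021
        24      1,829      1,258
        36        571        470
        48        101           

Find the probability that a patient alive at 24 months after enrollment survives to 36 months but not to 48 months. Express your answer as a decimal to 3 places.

This is the probability of reaching 36 but not 48, conditional on being alive at 24: (N(36) − N(48)) / N(24).
= (571 − 101) / 1,829 = 470 / 1,829 = 0.256971.

0.257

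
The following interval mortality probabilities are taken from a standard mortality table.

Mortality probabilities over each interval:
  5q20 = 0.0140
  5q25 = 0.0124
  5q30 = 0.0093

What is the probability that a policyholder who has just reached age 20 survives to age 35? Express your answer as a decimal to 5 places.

Chaining the interval survival probabilities: (1 − 0.0140) × (1 − 0.0124) × (1 − 0.0093).
= 0.9860 × 0.9876 × 0.9907 = 0.964718.

0.96472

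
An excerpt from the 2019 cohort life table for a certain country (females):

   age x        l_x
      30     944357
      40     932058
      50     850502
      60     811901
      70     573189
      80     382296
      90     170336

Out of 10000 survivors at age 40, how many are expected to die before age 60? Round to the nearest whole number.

The relevant probability is 1 − 811901/932058 = 0.128916.
Expected number = 10000 × 0.128916 = 1289.

1289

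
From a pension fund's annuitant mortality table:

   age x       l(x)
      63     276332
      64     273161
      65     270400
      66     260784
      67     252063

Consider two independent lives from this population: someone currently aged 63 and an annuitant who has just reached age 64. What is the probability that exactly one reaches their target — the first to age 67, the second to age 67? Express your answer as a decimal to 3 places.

0.151

p₁ = l(67)/l(63) = 252063/276332 = 0.912174; p₂ = l(67)/l(64) = 252063/273161 = 0.922763.
P(exactly one) = p₁(1−p₂) + (1−p₁)p₂ = 0.070454 + 0.081043 = 0.151496.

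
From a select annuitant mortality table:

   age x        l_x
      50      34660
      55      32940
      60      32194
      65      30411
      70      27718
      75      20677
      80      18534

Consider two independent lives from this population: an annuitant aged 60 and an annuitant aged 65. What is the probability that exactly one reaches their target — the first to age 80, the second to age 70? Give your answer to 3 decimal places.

p₁ = l_80/l_60 = 18534/32194 = 0.575697; p₂ = l_70/l_65 = 27718/30411 = 0.911447.
P(exactly one) = p₁(1−p₂) + (1−p₁)p₂ = 0.050980 + 0.386730 = 0.437709.

0.438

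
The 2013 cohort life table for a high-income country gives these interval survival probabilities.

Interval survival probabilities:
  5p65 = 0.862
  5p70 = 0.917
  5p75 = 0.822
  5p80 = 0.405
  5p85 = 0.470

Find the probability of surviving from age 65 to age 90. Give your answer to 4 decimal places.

0.1237

25p65 = 0.862 × 0.917 × 0.822 × 0.405 × 0.470.
= 0.123681.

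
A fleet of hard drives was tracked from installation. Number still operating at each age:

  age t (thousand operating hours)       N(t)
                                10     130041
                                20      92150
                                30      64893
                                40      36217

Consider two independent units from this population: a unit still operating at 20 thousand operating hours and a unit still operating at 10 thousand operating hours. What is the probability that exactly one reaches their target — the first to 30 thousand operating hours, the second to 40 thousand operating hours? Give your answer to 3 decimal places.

0.590

p₁ = N(30)/N(20) = 64893/92150 = 0.704211; p₂ = N(40)/N(10) = 36217/130041 = 0.278504.
P(exactly one) = p₁(1−p₂) + (1−p₁)p₂ = 0.508085 + 0.082378 = 0.590464.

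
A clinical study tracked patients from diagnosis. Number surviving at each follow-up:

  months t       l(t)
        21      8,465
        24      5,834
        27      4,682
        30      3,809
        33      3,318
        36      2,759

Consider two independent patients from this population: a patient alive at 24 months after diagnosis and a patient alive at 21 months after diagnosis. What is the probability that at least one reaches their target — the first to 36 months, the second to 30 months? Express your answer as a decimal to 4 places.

0.7101

p₁ = l(36)/l(24) = 2,759/5,834 = 0.472917; p₂ = l(30)/l(21) = 3,809/8,465 = 0.449970.
P(at least one) = 1 − (1−p₁)(1−p₂) = 1 − 0.527083 × 0.550030 = 0.710089.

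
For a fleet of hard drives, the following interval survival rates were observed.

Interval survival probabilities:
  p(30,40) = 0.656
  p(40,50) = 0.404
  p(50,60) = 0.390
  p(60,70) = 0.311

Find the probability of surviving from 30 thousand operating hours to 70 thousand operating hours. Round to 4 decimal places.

P(survive 30→70) = 0.656 × 0.404 × 0.390 × 0.311.
= 0.032145.

0.0321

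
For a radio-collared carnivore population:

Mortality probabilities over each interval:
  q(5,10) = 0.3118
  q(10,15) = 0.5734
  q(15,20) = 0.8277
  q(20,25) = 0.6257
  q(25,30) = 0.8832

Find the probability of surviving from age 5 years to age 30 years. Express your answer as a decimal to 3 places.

P(survive 5→30) = (1 − 0.3118) × (1 − 0.5734) × (1 − 0.8277) × (1 − 0.6257) × (1 − 0.8832).
= 0.6882 × 0.4266 × 0.1723 × 0.3743 × 0.1168 = 0.002211.

0.002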